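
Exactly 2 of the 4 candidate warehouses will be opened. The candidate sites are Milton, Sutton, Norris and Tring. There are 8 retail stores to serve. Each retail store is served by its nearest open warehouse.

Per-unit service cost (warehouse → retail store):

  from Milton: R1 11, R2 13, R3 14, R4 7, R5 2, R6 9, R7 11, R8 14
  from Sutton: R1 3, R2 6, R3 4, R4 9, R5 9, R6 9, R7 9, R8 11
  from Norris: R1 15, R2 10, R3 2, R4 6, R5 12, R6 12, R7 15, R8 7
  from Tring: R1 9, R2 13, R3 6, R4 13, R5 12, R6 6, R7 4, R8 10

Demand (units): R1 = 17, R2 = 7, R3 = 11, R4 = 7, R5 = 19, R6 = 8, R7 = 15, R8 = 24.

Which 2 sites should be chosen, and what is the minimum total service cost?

Choose Milton and Sutton; total service cost 695.

With exactly 2 open, each retail store uses its cheapest among the chosen.
{Milton, Sutton}: R1→Sutton 3·17=51, R2→Sutton 6·7=42, R3→Sutton 4·11=44, R4→Milton 7·7=49, R5→Milton 2·19=38, R6→Milton 9·8=72, R7→Sutton 9·15=135, R8→Sutton 11·24=264. Service cost 695.
{Sutton, Norris}: service cost 703
{Sutton, Tring}: service cost 719
Among all 6 size-2 choices, {Milton, Sutton} is lowest.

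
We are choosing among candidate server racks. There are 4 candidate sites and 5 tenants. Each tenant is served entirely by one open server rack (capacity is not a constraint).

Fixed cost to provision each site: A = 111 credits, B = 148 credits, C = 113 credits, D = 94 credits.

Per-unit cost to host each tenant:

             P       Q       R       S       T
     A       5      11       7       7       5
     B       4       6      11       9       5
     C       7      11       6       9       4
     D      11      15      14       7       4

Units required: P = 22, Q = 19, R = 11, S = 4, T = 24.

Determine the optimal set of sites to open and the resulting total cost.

For any fixed open set, each tenant goes to its cheapest open site; total = fixed + service.
{B}: P→B 4·22=88, Q→B 6·19=114, R→B 11·11=121, S→B 9·4=36, T→B 5·24=120. Service 479; fixed 148; total 627.
{A}: P→A 5·22=110, Q→A 11·19=209, R→A 7·11=77, S→A 7·4=28, T→A 5·24=120. Service 544; fixed 111; total 655.
{B, C}: P→B 4·22=88, Q→B 6·19=114, R→C 6·11=66, S→B 9·4=36, T→C 4·24=96. Service 400; fixed 261; total 661.
{A, B, C, D}: P→B 4·22=88, Q→B 6·19=114, R→C 6·11=66, S→A 7·4=28, T→C 4·24=96. Service 392; fixed 466; total 858.
No other subset beats 627.

Open B only; minimum total cost 627.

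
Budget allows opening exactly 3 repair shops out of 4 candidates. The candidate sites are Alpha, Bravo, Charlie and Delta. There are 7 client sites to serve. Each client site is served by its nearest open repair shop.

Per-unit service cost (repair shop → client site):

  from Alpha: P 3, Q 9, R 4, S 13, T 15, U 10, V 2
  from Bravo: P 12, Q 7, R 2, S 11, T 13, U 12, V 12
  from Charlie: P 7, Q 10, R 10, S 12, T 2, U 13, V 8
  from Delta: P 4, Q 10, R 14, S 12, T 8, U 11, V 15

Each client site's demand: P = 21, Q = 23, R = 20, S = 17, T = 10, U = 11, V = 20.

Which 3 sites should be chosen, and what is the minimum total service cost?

Choose Alpha, Bravo and Charlie; total service cost 621.

With exactly 3 open, each client site uses its cheapest among the chosen.
{Alpha, Bravo, Charlie}: P→Alpha 3·21=63, Q→Bravo 7·23=161, R→Bravo 2·20=40, S→Bravo 11·17=187, T→Charlie 2·10=20, U→Alpha 10·11=110, V→Alpha 2·20=40. Service cost 621.
{Alpha, Bravo, Delta}: service cost 681
{Alpha, Charlie, Delta}: service cost 724
Among all 4 size-3 choices, {Alpha, Bravo, Charlie} is lowest.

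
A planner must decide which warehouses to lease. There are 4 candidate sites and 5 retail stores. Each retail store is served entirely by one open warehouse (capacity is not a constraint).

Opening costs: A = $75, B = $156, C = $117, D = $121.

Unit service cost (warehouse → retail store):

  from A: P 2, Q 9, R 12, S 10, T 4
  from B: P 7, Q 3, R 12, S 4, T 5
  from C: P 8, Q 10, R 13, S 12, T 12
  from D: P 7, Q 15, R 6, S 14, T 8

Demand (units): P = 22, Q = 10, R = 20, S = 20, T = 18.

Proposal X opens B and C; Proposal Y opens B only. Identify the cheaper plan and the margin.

Proposal Y is cheaper by 117.

Proposal X: {B, C}: P→B 7·22=154, Q→B 3·10=30, R→B 12·20=240, S→B 4·20=80, T→B 5·18=90. Service 594; fixed 273; total 867.
Proposal Y: {B}: P→B 7·22=154, Q→B 3·10=30, R→B 12·20=240, S→B 4·20=80, T→B 5·18=90. Service 594; fixed 156; total 750.
Difference: |867 − 750| = 117.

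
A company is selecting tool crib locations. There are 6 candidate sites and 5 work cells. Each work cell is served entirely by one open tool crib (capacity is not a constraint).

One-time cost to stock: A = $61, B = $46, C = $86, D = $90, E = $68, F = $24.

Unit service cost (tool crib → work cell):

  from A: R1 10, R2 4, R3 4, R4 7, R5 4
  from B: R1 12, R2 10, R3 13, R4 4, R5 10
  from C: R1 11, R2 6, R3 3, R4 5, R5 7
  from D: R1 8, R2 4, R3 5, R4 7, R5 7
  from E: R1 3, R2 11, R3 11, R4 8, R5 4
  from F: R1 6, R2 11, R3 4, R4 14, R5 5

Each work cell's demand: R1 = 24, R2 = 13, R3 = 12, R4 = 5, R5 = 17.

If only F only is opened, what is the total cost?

Total cost: 514

Each work cell is assigned to its cheapest site among the open ones.
{F}: R1→F 6·24=144, R2→F 11·13=143, R3→F 4·12=48, R4→F 14·5=70, R5→F 5·17=85. Service 490; fixed 24; total 514.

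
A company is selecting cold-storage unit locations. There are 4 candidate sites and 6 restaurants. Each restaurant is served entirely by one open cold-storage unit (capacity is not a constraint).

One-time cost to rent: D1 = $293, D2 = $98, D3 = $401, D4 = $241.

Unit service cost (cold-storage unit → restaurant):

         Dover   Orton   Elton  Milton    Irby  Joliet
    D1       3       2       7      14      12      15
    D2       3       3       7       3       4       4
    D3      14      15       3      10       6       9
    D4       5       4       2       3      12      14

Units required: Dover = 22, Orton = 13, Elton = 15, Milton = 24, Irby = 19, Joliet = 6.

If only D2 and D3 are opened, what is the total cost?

Each restaurant is assigned to its cheapest site among the open ones.
{D2, D3}: Dover→D2 3·22=66, Orton→D2 3·13=39, Elton→D3 3·15=45, Milton→D2 3·24=72, Irby→D2 4·19=76, Joliet→D2 4·6=24. Service 322; fixed 499; total 821.

Total cost: 821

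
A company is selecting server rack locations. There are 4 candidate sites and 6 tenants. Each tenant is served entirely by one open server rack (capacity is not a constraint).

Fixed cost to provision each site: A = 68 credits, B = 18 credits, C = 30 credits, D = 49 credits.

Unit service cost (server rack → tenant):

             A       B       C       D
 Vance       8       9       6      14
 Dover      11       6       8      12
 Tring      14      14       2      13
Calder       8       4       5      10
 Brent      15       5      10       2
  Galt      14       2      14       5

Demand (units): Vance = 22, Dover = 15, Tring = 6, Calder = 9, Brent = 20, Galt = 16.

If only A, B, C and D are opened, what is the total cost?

Total cost: 507

Each tenant is assigned to its cheapest site among the open ones.
{A, B, C, D}: Vance→C 6·22=132, Dover→B 6·15=90, Tring→C 2·6=12, Calder→B 4·9=36, Brent→D 2·20=40, Galt→B 2·16=32. Service 342; fixed 165; total 507.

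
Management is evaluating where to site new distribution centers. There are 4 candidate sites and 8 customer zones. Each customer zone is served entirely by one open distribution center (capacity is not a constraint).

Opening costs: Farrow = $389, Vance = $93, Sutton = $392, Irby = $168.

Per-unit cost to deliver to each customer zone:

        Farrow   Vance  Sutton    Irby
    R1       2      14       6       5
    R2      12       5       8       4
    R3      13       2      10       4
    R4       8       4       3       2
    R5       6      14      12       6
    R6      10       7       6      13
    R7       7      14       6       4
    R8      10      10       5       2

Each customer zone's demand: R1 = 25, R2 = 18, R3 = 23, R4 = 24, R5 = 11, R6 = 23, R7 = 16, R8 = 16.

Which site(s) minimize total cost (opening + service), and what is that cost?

Open Vance and Irby; minimum total cost 875.

For any fixed open set, each customer zone goes to its cheapest open site; total = fixed + service.
{Vance, Irby}: R1→Irby 5·25=125, R2→Irby 4·18=72, R3→Vance 2·23=46, R4→Irby 2·24=48, R5→Irby 6·11=66, R6→Vance 7·23=161, R7→Irby 4·16=64, R8→Irby 2·16=32. Service 614; fixed 261; total 875.
{Irby}: service 798 + fixed 168 = 966
{Farrow, Vance, Irby}: service 539 + fixed 650 = 1189
{Farrow, Vance, Sutton, Irby}: service 516 + fixed 1042 = 1558
No other subset beats 875.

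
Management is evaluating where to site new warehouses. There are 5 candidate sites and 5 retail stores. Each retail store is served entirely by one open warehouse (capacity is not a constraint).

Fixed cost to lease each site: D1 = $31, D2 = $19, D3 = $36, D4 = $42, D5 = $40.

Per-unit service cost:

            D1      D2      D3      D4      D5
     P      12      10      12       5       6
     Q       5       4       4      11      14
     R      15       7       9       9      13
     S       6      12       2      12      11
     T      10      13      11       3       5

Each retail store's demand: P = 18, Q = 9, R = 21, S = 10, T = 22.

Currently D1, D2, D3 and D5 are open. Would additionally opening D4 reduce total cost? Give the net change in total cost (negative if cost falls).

Yes — net change −20 (cost falls by 20).

Current service cost with {D1, D2, D3, D5}: 421.
Adding D4: each retail store re-picks its cheapest; new service cost 359, saving 62.
Extra fixed cost: 42. Net change = 42 − 62 = -20.
(Totals: 547 → 527.)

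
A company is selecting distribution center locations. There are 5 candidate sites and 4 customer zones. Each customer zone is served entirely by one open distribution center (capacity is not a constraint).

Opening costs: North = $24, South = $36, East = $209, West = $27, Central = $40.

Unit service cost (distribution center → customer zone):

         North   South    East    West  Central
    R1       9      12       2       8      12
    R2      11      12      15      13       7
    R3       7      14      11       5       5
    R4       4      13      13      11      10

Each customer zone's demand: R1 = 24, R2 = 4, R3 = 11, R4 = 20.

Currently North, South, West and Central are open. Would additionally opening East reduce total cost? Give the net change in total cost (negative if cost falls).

No — net change +65 (cost rises by 65).

Current service cost with {North, South, West, Central}: 355.
Adding East: each customer zone re-picks its cheapest; new service cost 211, saving 144.
Extra fixed cost: 209. Net change = 209 − 144 = 65.
(Totals: 482 → 547.)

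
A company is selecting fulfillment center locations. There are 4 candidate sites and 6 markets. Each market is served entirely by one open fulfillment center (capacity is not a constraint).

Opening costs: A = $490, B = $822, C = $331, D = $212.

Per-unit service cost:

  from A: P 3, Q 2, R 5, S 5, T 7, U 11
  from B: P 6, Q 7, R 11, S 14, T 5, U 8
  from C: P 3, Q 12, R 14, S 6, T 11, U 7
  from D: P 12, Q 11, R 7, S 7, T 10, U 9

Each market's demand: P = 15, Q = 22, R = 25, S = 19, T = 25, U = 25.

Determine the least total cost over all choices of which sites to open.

For any fixed open set, each market goes to its cheapest open site; total = fixed + service.
{A}: P→A 3·15=45, Q→A 2·22=44, R→A 5·25=125, S→A 5·19=95, T→A 7·25=175, U→A 11·25=275. Service 759; fixed 490; total 1249.
{A, D}: service 709 + fixed 702 = 1411
{D}: P→D 12·15=180, Q→D 11·22=242, R→D 7·25=175, S→D 7·19=133, T→D 10·25=250, U→D 9·25=225. Service 1205; fixed 212; total 1417.
{A, B, C, D}: P→A 3·15=45, Q→A 2·22=44, R→A 5·25=125, S→A 5·19=95, T→B 5·25=125, U→C 7·25=175. Service 609; fixed 1855; total 2464.
No other subset beats 1249.

Minimum total cost: 1249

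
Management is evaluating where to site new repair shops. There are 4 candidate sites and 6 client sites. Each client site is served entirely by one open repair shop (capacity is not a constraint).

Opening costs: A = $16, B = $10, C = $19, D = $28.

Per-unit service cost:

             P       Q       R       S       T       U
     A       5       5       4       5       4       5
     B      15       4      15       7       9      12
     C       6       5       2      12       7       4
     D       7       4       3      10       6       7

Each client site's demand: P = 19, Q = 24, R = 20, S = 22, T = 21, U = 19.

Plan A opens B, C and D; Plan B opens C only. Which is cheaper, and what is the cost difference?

Plan A is cheaper by 117.

Plan A: {B, C, D}: P→C 6·19=114, Q→B 4·24=96, R→C 2·20=40, S→B 7·22=154, T→D 6·21=126, U→C 4·19=76. Service 606; fixed 57; total 663.
Plan B: {C}: P→C 6·19=114, Q→C 5·24=120, R→C 2·20=40, S→C 12·22=264, T→C 7·21=147, U→C 4·19=76. Service 761; fixed 19; total 780.
Difference: |663 − 780| = 117.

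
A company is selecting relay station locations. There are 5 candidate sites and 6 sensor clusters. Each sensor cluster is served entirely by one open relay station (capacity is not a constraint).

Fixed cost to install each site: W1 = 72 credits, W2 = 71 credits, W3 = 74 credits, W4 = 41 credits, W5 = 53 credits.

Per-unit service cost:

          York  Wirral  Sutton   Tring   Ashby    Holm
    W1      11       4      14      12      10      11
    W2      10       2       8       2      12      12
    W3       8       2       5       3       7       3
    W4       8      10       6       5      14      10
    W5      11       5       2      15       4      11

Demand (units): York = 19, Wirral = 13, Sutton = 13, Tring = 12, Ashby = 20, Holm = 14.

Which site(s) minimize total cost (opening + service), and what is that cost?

For any fixed open set, each sensor cluster goes to its cheapest open site; total = fixed + service.
{W3, W5}: York→W3 8·19=152, Wirral→W3 2·13=26, Sutton→W5 2·13=26, Tring→W3 3·12=36, Ashby→W5 4·20=80, Holm→W3 3·14=42. Service 362; fixed 127; total 489.
{W3, W4, W5}: service 362 + fixed 168 = 530
{W3}: York→W3 8·19=152, Wirral→W3 2·13=26, Sutton→W3 5·13=65, Tring→W3 3·12=36, Ashby→W3 7·20=140, Holm→W3 3·14=42. Service 461; fixed 74; total 535.
{W1, W2, W3, W4, W5}: York→W3 8·19=152, Wirral→W2 2·13=26, Sutton→W5 2·13=26, Tring→W2 2·12=24, Ashby→W5 4·20=80, Holm→W3 3·14=42. Service 350; fixed 311; total 661.
No other subset beats 489.

Open W3 and W5; minimum total cost 489.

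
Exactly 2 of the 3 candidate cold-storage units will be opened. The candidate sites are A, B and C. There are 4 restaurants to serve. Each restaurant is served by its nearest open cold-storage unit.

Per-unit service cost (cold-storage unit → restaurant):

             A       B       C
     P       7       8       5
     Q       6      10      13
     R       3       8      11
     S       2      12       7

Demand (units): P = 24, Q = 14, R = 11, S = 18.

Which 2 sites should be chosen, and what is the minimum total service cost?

Choose A and C; total service cost 273.

With exactly 2 open, each restaurant uses its cheapest among the chosen.
{A, C}: P→C 5·24=120, Q→A 6·14=84, R→A 3·11=33, S→A 2·18=36. Service cost 273.
{A, B}: service cost 321
{B, C}: service cost 474
Among all 3 size-2 choices, {A, C} is lowest.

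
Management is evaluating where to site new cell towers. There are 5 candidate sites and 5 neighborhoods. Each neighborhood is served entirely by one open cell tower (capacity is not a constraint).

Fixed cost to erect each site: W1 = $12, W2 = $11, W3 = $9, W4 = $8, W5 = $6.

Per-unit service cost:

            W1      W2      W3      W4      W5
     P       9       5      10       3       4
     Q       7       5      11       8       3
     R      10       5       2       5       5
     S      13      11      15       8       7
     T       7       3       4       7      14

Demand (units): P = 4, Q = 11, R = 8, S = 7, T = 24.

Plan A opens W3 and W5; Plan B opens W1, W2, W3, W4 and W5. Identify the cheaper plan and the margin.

Plan A: {W3, W5}: P→W5 4·4=16, Q→W5 3·11=33, R→W3 2·8=16, S→W5 7·7=49, T→W3 4·24=96. Service 210; fixed 15; total 225.
Plan B: {W1, W2, W3, W4, W5}: P→W4 3·4=12, Q→W5 3·11=33, R→W3 2·8=16, S→W5 7·7=49, T→W2 3·24=72. Service 182; fixed 46; total 228.
Difference: |225 − 228| = 3.

Plan A is cheaper by 3.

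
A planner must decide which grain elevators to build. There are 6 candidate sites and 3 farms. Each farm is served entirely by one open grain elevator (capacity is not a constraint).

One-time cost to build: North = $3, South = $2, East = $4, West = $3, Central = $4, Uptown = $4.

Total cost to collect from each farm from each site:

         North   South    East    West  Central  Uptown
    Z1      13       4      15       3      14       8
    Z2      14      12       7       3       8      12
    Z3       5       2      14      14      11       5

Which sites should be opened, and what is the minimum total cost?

For any fixed open set, each farm goes to its cheapest open site; total = fixed + service.
{South, West}: Z1→West 3, Z2→West 3, Z3→South 2. Service 8; fixed 5; total 13.
{North, South, West}: Z1→West 3, Z2→West 3, Z3→South 2. Service 8; fixed 8; total 16.
{North, West}: service 11 + fixed 6 = 17
{North, South, East, West, Central, Uptown}: Z1→West 3, Z2→West 3, Z3→South 2. Service 8; fixed 20; total 28.
No other subset beats 13.

Open South and West; minimum total cost 13.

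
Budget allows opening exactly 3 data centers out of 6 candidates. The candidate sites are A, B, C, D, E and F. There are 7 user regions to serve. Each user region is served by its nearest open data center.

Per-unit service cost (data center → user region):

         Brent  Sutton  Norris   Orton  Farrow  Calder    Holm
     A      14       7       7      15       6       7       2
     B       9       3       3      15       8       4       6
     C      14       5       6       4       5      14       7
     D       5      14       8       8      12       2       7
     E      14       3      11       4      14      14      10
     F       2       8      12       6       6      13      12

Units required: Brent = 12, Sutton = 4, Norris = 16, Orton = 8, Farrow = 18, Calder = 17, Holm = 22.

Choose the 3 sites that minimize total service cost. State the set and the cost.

With exactly 3 open, each user region uses its cheapest among the chosen.
{A, B, F}: Brent→F 2·12=24, Sutton→B 3·4=12, Norris→B 3·16=48, Orton→F 6·8=48, Farrow→A 6·18=108, Calder→B 4·17=68, Holm→A 2·22=44. Service cost 352.
{A, B, D}: service cost 370
{A, C, D}: service cost 376
Among all 20 size-3 choices, {A, B, F} is lowest.

Choose A, B and F; total service cost 352.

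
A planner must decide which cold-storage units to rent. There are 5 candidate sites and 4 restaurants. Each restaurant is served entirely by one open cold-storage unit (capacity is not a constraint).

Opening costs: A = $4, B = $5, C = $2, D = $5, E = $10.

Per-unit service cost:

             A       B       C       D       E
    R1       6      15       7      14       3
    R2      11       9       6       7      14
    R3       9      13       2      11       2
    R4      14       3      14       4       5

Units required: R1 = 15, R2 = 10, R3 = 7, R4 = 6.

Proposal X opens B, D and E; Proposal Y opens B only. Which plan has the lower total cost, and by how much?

Proposal X: {B, D, E}: R1→E 3·15=45, R2→D 7·10=70, R3→E 2·7=14, R4→B 3·6=18. Service 147; fixed 20; total 167.
Proposal Y: {B}: R1→B 15·15=225, R2→B 9·10=90, R3→B 13·7=91, R4→B 3·6=18. Service 424; fixed 5; total 429.
Difference: |167 − 429| = 262.

Proposal X is cheaper by 262.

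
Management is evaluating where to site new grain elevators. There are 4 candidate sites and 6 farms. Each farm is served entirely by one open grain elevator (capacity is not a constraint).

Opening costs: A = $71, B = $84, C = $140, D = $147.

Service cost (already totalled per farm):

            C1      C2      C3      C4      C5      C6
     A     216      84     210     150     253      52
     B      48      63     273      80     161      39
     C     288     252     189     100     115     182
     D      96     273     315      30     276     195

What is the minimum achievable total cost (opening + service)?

Minimum total cost: 748

For any fixed open set, each farm goes to its cheapest open site; total = fixed + service.
{B}: C1→B 48, C2→B 63, C3→B 273, C4→B 80, C5→B 161, C6→B 39. Service 664; fixed 84; total 748.
{A, B}: C1→B 48, C2→B 63, C3→A 210, C4→B 80, C5→B 161, C6→B 39. Service 601; fixed 155; total 756.
{B, C}: service 534 + fixed 224 = 758
{A, B, C, D}: service 484 + fixed 442 = 926
No other subset beats 748.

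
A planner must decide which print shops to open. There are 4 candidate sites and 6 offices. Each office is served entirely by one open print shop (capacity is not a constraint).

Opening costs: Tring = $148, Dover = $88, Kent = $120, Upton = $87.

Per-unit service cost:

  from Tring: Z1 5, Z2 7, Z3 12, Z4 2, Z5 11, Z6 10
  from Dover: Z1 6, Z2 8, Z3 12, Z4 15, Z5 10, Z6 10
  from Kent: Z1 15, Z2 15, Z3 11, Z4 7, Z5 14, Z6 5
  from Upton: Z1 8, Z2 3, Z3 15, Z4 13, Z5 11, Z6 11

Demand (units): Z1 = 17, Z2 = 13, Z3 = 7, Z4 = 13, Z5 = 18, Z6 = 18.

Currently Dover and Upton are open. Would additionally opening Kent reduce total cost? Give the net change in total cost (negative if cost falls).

Current service cost with {Dover, Upton}: 754.
Adding Kent: each office re-picks its cheapest; new service cost 579, saving 175.
Extra fixed cost: 120. Net change = 120 − 175 = -55.
(Totals: 929 → 874.)

Yes — net change −55 (cost falls by 55).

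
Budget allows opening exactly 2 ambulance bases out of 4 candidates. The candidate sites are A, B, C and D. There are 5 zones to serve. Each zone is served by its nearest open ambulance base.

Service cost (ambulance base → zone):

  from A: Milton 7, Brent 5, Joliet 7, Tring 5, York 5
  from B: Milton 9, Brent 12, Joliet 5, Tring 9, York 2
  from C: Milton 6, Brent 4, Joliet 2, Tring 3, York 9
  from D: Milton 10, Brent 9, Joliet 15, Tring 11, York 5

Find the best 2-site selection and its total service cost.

Choose B and C; total service cost 17.

With exactly 2 open, each zone uses its cheapest among the chosen.
{B, C}: Milton→C 6, Brent→C 4, Joliet→C 2, Tring→C 3, York→B 2. Service cost 17.
{A, C}: service cost 20
{C, D}: service cost 20
Among all 6 size-2 choices, {B, C} is lowest.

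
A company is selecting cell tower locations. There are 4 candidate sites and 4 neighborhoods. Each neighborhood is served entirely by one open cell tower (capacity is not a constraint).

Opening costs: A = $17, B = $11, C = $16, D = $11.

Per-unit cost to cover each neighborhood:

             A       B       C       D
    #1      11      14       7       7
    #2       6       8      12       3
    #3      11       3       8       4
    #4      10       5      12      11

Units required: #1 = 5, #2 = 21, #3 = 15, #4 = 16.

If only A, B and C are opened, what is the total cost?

Total cost: 330

Each neighborhood is assigned to its cheapest site among the open ones.
{A, B, C}: #1→C 7·5=35, #2→A 6·21=126, #3→B 3·15=45, #4→B 5·16=80. Service 286; fixed 44; total 330.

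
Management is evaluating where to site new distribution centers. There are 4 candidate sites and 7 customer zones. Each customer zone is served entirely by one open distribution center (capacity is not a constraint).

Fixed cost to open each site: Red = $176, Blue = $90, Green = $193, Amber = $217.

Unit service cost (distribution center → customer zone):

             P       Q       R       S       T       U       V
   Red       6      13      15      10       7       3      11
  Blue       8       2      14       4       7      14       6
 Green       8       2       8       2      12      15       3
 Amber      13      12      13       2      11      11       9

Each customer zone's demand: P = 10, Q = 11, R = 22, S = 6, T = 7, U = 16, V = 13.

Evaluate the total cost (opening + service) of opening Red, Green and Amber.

Each customer zone is assigned to its cheapest site among the open ones.
{Red, Green, Amber}: P→Red 6·10=60, Q→Green 2·11=22, R→Green 8·22=176, S→Green 2·6=12, T→Red 7·7=49, U→Red 3·16=48, V→Green 3·13=39. Service 406; fixed 586; total 992.

Total cost: 992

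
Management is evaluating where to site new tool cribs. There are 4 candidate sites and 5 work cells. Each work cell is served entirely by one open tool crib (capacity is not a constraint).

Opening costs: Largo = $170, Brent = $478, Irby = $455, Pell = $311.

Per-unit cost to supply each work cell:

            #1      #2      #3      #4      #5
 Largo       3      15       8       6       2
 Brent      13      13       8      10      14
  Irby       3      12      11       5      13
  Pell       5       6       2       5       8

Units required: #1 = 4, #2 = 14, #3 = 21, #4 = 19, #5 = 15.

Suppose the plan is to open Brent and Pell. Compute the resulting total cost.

Total cost: 1150

Each work cell is assigned to its cheapest site among the open ones.
{Brent, Pell}: #1→Pell 5·4=20, #2→Pell 6·14=84, #3→Pell 2·21=42, #4→Pell 5·19=95, #5→Pell 8·15=120. Service 361; fixed 789; total 1150.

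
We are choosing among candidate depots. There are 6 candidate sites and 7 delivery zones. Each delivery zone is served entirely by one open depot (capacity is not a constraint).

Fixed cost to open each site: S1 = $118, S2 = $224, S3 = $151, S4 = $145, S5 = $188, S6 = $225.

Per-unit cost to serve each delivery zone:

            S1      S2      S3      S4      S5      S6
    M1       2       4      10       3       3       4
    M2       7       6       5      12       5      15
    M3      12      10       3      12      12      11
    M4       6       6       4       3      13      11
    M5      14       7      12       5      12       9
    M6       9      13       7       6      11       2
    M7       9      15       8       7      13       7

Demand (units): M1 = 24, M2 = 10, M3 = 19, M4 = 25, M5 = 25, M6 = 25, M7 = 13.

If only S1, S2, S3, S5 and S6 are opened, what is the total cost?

Each delivery zone is assigned to its cheapest site among the open ones.
{S1, S2, S3, S5, S6}: M1→S1 2·24=48, M2→S3 5·10=50, M3→S3 3·19=57, M4→S3 4·25=100, M5→S2 7·25=175, M6→S6 2·25=50, M7→S6 7·13=91. Service 571; fixed 906; total 1477.

Total cost: 1477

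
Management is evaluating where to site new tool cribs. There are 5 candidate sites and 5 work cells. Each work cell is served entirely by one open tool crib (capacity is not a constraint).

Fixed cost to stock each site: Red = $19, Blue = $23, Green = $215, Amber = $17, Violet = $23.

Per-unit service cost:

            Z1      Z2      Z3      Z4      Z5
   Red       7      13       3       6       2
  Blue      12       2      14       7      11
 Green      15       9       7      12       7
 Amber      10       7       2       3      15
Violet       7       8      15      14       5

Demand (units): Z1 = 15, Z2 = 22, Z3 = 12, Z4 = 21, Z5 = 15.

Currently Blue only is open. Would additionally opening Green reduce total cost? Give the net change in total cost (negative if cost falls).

Current service cost with {Blue}: 704.
Adding Green: each work cell re-picks its cheapest; new service cost 560, saving 144.
Extra fixed cost: 215. Net change = 215 − 144 = 71.
(Totals: 727 → 798.)

No — net change +71 (cost rises by 71).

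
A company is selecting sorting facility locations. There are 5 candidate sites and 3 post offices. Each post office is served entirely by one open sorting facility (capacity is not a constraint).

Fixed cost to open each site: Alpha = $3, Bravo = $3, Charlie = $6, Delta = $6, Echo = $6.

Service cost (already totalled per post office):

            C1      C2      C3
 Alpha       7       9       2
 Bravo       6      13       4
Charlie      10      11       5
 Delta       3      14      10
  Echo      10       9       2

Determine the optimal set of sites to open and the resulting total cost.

For any fixed open set, each post office goes to its cheapest open site; total = fixed + service.
{Alpha}: C1→Alpha 7, C2→Alpha 9, C3→Alpha 2. Service 18; fixed 3; total 21.
{Alpha, Bravo}: C1→Bravo 6, C2→Alpha 9, C3→Alpha 2. Service 17; fixed 6; total 23.
{Alpha, Delta}: service 14 + fixed 9 = 23
{Alpha, Bravo, Charlie, Delta, Echo}: service 14 + fixed 24 = 38
No other subset beats 21.

Open Alpha only; minimum total cost 21.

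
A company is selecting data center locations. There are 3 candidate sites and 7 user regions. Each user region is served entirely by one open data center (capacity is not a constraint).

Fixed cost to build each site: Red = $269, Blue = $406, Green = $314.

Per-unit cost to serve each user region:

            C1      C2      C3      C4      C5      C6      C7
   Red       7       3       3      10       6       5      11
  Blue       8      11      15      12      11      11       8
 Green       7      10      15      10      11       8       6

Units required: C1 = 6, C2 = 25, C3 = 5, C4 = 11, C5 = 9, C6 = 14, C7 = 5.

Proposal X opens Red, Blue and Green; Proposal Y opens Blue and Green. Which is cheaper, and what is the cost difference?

Proposal X: {Red, Blue, Green}: C1→Red 7·6=42, C2→Red 3·25=75, C3→Red 3·5=15, C4→Red 10·11=110, C5→Red 6·9=54, C6→Red 5·14=70, C7→Green 6·5=30. Service 396; fixed 989; total 1385.
Proposal Y: {Blue, Green}: C1→Green 7·6=42, C2→Green 10·25=250, C3→Blue 15·5=75, C4→Green 10·11=110, C5→Blue 11·9=99, C6→Green 8·14=112, C7→Green 6·5=30. Service 718; fixed 720; total 1438.
Difference: |1385 − 1438| = 53.

Proposal X is cheaper by 53.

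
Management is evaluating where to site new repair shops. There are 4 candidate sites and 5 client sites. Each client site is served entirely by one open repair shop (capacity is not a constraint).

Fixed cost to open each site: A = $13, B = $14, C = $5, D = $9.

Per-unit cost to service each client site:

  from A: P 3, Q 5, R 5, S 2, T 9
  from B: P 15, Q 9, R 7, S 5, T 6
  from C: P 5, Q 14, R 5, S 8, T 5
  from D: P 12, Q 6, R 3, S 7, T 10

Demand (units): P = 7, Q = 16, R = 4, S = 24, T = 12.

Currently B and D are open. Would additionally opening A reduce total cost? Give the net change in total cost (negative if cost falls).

Current service cost with {B, D}: 384.
Adding A: each client site re-picks its cheapest; new service cost 233, saving 151.
Extra fixed cost: 13. Net change = 13 − 151 = -138.
(Totals: 407 → 269.)

Yes — net change −138 (cost falls by 138).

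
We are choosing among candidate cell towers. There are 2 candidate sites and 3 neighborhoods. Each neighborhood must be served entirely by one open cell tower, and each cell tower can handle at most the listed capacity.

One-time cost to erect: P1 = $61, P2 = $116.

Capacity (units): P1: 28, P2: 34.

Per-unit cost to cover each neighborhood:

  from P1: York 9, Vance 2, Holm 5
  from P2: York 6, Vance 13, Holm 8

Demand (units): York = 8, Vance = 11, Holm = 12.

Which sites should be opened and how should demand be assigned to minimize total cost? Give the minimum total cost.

Open {P1, P2}: York→P2 6·8=48, Vance→P1 2·11=22, Holm→P1 5·12=60.
Loads: P1 carries 23/28, P2 carries 8/34. Service 130; fixed 177; total 307.
Next best feasible plan costs 343.

Minimum total cost: 307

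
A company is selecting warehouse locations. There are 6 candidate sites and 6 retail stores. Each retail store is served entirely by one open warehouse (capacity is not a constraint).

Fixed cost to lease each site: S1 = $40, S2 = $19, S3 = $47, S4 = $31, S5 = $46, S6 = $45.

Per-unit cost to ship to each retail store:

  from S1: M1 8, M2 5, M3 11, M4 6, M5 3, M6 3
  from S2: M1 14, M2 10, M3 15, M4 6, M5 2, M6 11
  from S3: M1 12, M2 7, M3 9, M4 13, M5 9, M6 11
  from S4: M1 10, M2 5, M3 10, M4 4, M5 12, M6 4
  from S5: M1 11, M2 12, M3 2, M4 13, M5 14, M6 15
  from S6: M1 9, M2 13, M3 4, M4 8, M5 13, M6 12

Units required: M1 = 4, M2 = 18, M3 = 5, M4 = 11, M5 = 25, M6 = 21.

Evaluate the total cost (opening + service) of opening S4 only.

Total cost: 639

Each retail store is assigned to its cheapest site among the open ones.
{S4}: M1→S4 10·4=40, M2→S4 5·18=90, M3→S4 10·5=50, M4→S4 4·11=44, M5→S4 12·25=300, M6→S4 4·21=84. Service 608; fixed 31; total 639.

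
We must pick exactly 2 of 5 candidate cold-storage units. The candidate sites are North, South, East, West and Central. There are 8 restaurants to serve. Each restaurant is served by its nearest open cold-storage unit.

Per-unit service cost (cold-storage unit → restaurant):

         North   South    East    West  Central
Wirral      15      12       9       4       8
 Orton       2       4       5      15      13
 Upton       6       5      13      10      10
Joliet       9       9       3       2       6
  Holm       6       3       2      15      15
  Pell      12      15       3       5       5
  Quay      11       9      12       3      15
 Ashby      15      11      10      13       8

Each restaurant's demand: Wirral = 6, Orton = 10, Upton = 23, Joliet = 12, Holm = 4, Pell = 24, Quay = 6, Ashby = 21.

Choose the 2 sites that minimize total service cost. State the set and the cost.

With exactly 2 open, each restaurant uses its cheapest among the chosen.
{South, West}: Wirral→West 4·6=24, Orton→South 4·10=40, Upton→South 5·23=115, Joliet→West 2·12=24, Holm→South 3·4=12, Pell→West 5·24=120, Quay→West 3·6=18, Ashby→South 11·21=231. Service cost 584.
{South, East}: service cost 589
{North, East}: service cost 604
Among all 10 size-2 choices, {South, West} is lowest.

Choose South and West; total service cost 584.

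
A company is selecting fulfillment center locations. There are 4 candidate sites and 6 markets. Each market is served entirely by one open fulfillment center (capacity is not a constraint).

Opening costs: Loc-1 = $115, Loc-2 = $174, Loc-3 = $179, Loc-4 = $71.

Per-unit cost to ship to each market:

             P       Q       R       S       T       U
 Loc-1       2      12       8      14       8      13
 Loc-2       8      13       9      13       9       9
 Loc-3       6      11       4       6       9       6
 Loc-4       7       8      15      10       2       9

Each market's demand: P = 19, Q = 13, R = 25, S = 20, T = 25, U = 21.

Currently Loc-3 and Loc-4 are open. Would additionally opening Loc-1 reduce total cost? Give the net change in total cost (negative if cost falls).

No — net change +39 (cost rises by 39).

Current service cost with {Loc-3, Loc-4}: 614.
Adding Loc-1: each market re-picks its cheapest; new service cost 538, saving 76.
Extra fixed cost: 115. Net change = 115 − 76 = 39.
(Totals: 864 → 903.)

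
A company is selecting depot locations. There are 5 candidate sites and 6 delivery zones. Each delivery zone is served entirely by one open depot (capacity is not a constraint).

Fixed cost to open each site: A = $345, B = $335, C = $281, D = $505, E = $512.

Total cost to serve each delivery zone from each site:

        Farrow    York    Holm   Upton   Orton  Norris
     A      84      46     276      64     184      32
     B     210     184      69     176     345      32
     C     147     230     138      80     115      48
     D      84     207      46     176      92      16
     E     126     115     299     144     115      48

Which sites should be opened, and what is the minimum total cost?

Open A only; minimum total cost 1031.

For any fixed open set, each delivery zone goes to its cheapest open site; total = fixed + service.
{A}: Farrow→A 84, York→A 46, Holm→A 276, Upton→A 64, Orton→A 184, Norris→A 32. Service 686; fixed 345; total 1031.
{C}: service 758 + fixed 281 = 1039
{A, C}: Farrow→A 84, York→A 46, Holm→C 138, Upton→A 64, Orton→C 115, Norris→A 32. Service 479; fixed 626; total 1105.
{A, B, C, D, E}: Farrow→A 84, York→A 46, Holm→D 46, Upton→A 64, Orton→D 92, Norris→D 16. Service 348; fixed 1978; total 2326.
No other subset beats 1031.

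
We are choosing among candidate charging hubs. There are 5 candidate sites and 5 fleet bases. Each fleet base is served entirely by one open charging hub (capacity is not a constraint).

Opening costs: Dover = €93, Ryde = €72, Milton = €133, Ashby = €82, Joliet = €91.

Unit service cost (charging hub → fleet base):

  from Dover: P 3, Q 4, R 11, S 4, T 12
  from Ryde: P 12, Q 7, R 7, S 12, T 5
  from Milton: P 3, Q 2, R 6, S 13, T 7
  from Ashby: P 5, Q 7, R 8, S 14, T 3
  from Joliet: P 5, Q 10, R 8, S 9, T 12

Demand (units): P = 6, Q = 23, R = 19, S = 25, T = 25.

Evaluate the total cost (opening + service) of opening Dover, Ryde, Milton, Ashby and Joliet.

Each fleet base is assigned to its cheapest site among the open ones.
{Dover, Ryde, Milton, Ashby, Joliet}: P→Dover 3·6=18, Q→Milton 2·23=46, R→Milton 6·19=114, S→Dover 4·25=100, T→Ashby 3·25=75. Service 353; fixed 471; total 824.

Total cost: 824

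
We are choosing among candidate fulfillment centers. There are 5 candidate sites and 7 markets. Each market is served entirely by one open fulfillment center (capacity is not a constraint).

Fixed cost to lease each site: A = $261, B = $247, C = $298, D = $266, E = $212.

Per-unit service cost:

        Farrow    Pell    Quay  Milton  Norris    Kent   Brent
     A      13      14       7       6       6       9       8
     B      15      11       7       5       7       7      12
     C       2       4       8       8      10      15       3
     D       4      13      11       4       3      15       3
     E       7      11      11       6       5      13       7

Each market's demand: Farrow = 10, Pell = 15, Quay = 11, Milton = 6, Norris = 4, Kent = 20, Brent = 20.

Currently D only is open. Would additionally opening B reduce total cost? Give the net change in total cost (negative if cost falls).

No — net change +13 (cost rises by 13).

Current service cost with {D}: 752.
Adding B: each market re-picks its cheapest; new service cost 518, saving 234.
Extra fixed cost: 247. Net change = 247 − 234 = 13.
(Totals: 1018 → 1031.)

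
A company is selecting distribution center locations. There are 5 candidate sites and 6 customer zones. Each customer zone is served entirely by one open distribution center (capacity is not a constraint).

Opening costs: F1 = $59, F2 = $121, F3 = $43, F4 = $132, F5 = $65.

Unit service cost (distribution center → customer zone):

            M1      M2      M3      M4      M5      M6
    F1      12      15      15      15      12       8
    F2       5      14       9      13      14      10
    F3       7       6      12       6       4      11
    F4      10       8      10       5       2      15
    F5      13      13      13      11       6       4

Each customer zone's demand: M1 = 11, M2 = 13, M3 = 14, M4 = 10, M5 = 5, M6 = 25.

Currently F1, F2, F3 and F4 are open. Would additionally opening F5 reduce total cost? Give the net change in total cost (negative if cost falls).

Yes — net change −35 (cost falls by 35).

Current service cost with {F1, F2, F3, F4}: 519.
Adding F5: each customer zone re-picks its cheapest; new service cost 419, saving 100.
Extra fixed cost: 65. Net change = 65 − 100 = -35.
(Totals: 874 → 839.)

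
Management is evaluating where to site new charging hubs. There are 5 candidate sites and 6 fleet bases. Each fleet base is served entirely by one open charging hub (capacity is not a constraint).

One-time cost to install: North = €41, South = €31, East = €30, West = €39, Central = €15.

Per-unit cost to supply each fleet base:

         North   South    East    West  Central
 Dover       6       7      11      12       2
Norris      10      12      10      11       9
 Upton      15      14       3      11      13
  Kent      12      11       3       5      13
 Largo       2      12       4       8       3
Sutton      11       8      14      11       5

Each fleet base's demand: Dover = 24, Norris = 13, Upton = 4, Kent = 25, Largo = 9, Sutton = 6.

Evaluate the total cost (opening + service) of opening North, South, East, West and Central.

Total cost: 456

Each fleet base is assigned to its cheapest site among the open ones.
{North, South, East, West, Central}: Dover→Central 2·24=48, Norris→Central 9·13=117, Upton→East 3·4=12, Kent→East 3·25=75, Largo→North 2·9=18, Sutton→Central 5·6=30. Service 300; fixed 156; total 456.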